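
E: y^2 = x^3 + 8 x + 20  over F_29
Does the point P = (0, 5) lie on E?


Check whether y^2 = x^3 + 8 x + 20 (mod 29) for (x, y) = (0, 5).
LHS: y^2 = 5^2 mod 29 = 25
RHS: x^3 + 8 x + 20 = 0^3 + 8*0 + 20 mod 29 = 20
LHS != RHS

No, not on the curve


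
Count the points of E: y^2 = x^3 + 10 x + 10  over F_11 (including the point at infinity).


For each x in F_11, count y with y^2 = x^3 + 10 x + 10 mod 11:
  x = 2: RHS = 5, y in [4, 7]  -> 2 point(s)
  x = 3: RHS = 1, y in [1, 10]  -> 2 point(s)
  x = 4: RHS = 4, y in [2, 9]  -> 2 point(s)
  x = 5: RHS = 9, y in [3, 8]  -> 2 point(s)
  x = 6: RHS = 0, y in [0]  -> 1 point(s)
  x = 7: RHS = 5, y in [4, 7]  -> 2 point(s)
  x = 9: RHS = 4, y in [2, 9]  -> 2 point(s)
Affine points: 13. Add the point at infinity: total = 14.

#E(F_11) = 14


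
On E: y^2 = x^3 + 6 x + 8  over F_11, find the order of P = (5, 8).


Compute successive multiples of P until we hit O:
  1P = (5, 8)
  2P = (10, 10)
  3P = (1, 9)
  4P = (3, 8)
  5P = (3, 3)
  6P = (1, 2)
  7P = (10, 1)
  8P = (5, 3)
  ... (continuing to 9P)
  9P = O

ord(P) = 9


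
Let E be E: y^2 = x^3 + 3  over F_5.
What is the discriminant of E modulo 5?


4 a^3 + 27 b^2 = 4*0^3 + 27*3^2 = 0 + 243 = 243
Delta = -16 * (243) = -3888
Delta mod 5 = 2

Delta = 2 (mod 5)


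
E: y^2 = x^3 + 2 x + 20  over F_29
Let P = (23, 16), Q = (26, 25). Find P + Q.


P != Q, so use the chord formula.
s = (y2 - y1) / (x2 - x1) = (9) / (3) mod 29 = 3
x3 = s^2 - x1 - x2 mod 29 = 3^2 - 23 - 26 = 18
y3 = s (x1 - x3) - y1 mod 29 = 3 * (23 - 18) - 16 = 28

P + Q = (18, 28)


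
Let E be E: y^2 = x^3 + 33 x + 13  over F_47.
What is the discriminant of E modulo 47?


4 a^3 + 27 b^2 = 4*33^3 + 27*13^2 = 143748 + 4563 = 148311
Delta = -16 * (148311) = -2372976
Delta mod 47 = 7

Delta = 7 (mod 47)


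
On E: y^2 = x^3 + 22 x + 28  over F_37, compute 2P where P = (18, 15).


Doubling: s = (3 x1^2 + a) / (2 y1)
s = (3*18^2 + 22) / (2*15) mod 37 = 6
x3 = s^2 - 2 x1 mod 37 = 6^2 - 2*18 = 0
y3 = s (x1 - x3) - y1 mod 37 = 6 * (18 - 0) - 15 = 19

2P = (0, 19)


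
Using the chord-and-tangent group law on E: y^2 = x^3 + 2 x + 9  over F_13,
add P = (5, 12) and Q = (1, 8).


P != Q, so use the chord formula.
s = (y2 - y1) / (x2 - x1) = (9) / (9) mod 13 = 1
x3 = s^2 - x1 - x2 mod 13 = 1^2 - 5 - 1 = 8
y3 = s (x1 - x3) - y1 mod 13 = 1 * (5 - 8) - 12 = 11

P + Q = (8, 11)


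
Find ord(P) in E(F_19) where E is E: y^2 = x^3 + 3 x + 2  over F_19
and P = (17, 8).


Compute successive multiples of P until we hit O:
  1P = (17, 8)
  2P = (10, 14)
  3P = (16, 2)
  4P = (3, 0)
  5P = (16, 17)
  6P = (10, 5)
  7P = (17, 11)
  8P = O

ord(P) = 8


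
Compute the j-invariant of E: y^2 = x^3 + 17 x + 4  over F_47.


Delta = -16(4 a^3 + 27 b^2) mod 47 = 42
-1728 * (4 a)^3 = -1728 * (4*17)^3 mod 47 = 22
j = 22 * 42^(-1) mod 47 = 5

j = 5 (mod 47)


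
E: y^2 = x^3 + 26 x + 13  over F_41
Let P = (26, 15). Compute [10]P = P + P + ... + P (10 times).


k = 10 = 1010_2 (binary, LSB first: 0101)
Double-and-add from P = (26, 15):
  bit 0 = 0: acc unchanged = O
  bit 1 = 1: acc = O + (22, 32) = (22, 32)
  bit 2 = 0: acc unchanged = (22, 32)
  bit 3 = 1: acc = (22, 32) + (28, 15) = (7, 28)

10P = (7, 28)


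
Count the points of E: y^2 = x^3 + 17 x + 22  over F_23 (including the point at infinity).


For each x in F_23, count y with y^2 = x^3 + 17 x + 22 mod 23:
  x = 2: RHS = 18, y in [8, 15]  -> 2 point(s)
  x = 3: RHS = 8, y in [10, 13]  -> 2 point(s)
  x = 4: RHS = 16, y in [4, 19]  -> 2 point(s)
  x = 5: RHS = 2, y in [5, 18]  -> 2 point(s)
  x = 6: RHS = 18, y in [8, 15]  -> 2 point(s)
  x = 7: RHS = 1, y in [1, 22]  -> 2 point(s)
  x = 8: RHS = 3, y in [7, 16]  -> 2 point(s)
  x = 13: RHS = 2, y in [5, 18]  -> 2 point(s)
  x = 15: RHS = 18, y in [8, 15]  -> 2 point(s)
  x = 17: RHS = 3, y in [7, 16]  -> 2 point(s)
  x = 20: RHS = 13, y in [6, 17]  -> 2 point(s)
  x = 21: RHS = 3, y in [7, 16]  -> 2 point(s)
  x = 22: RHS = 4, y in [2, 21]  -> 2 point(s)
Affine points: 26. Add the point at infinity: total = 27.

#E(F_23) = 27


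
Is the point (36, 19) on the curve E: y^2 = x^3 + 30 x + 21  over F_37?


Check whether y^2 = x^3 + 30 x + 21 (mod 37) for (x, y) = (36, 19).
LHS: y^2 = 19^2 mod 37 = 28
RHS: x^3 + 30 x + 21 = 36^3 + 30*36 + 21 mod 37 = 27
LHS != RHS

No, not on the curve


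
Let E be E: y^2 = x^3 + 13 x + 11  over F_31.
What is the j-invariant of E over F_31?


Delta = -16(4 a^3 + 27 b^2) mod 31 = 2
-1728 * (4 a)^3 = -1728 * (4*13)^3 mod 31 = 29
j = 29 * 2^(-1) mod 31 = 30

j = 30 (mod 31)


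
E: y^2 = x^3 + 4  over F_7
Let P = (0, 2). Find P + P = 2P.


Doubling: s = (3 x1^2 + a) / (2 y1)
s = (3*0^2 + 0) / (2*2) mod 7 = 0
x3 = s^2 - 2 x1 mod 7 = 0^2 - 2*0 = 0
y3 = s (x1 - x3) - y1 mod 7 = 0 * (0 - 0) - 2 = 5

2P = (0, 5)


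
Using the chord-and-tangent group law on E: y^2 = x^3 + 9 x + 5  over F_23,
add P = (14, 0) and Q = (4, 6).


P != Q, so use the chord formula.
s = (y2 - y1) / (x2 - x1) = (6) / (13) mod 23 = 4
x3 = s^2 - x1 - x2 mod 23 = 4^2 - 14 - 4 = 21
y3 = s (x1 - x3) - y1 mod 23 = 4 * (14 - 21) - 0 = 18

P + Q = (21, 18)


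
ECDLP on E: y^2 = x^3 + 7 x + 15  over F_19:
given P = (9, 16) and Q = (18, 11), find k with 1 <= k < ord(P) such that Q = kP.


Enumerate multiples of P until we hit Q = (18, 11):
  1P = (9, 16)
  2P = (6, 11)
  3P = (11, 6)
  4P = (5, 2)
  5P = (3, 5)
  6P = (13, 2)
  7P = (14, 11)
  8P = (16, 10)
  9P = (18, 8)
  10P = (1, 17)
  11P = (1, 2)
  12P = (18, 11)
Match found at i = 12.

k = 12


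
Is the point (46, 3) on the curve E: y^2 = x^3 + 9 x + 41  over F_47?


Check whether y^2 = x^3 + 9 x + 41 (mod 47) for (x, y) = (46, 3).
LHS: y^2 = 3^2 mod 47 = 9
RHS: x^3 + 9 x + 41 = 46^3 + 9*46 + 41 mod 47 = 31
LHS != RHS

No, not on the curve


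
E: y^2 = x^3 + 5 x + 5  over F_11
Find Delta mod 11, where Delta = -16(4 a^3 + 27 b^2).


4 a^3 + 27 b^2 = 4*5^3 + 27*5^2 = 500 + 675 = 1175
Delta = -16 * (1175) = -18800
Delta mod 11 = 10

Delta = 10 (mod 11)


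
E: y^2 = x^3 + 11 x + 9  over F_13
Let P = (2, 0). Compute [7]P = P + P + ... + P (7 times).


k = 7 = 111_2 (binary, LSB first: 111)
Double-and-add from P = (2, 0):
  bit 0 = 1: acc = O + (2, 0) = (2, 0)
  bit 1 = 1: acc = (2, 0) + O = (2, 0)
  bit 2 = 1: acc = (2, 0) + O = (2, 0)

7P = (2, 0)


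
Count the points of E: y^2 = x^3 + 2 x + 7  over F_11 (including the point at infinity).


For each x in F_11, count y with y^2 = x^3 + 2 x + 7 mod 11:
  x = 6: RHS = 4, y in [2, 9]  -> 2 point(s)
  x = 7: RHS = 1, y in [1, 10]  -> 2 point(s)
  x = 10: RHS = 4, y in [2, 9]  -> 2 point(s)
Affine points: 6. Add the point at infinity: total = 7.

#E(F_11) = 7


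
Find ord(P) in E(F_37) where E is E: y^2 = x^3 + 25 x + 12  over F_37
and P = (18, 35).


Compute successive multiples of P until we hit O:
  1P = (18, 35)
  2P = (29, 15)
  3P = (30, 7)
  4P = (15, 32)
  5P = (5, 15)
  6P = (26, 21)
  7P = (3, 22)
  8P = (23, 10)
  ... (continuing to 49P)
  49P = O

ord(P) = 49


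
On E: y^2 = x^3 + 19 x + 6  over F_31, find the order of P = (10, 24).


Compute successive multiples of P until we hit O:
  1P = (10, 24)
  2P = (16, 2)
  3P = (15, 15)
  4P = (8, 22)
  5P = (14, 3)
  6P = (21, 26)
  7P = (9, 10)
  8P = (22, 25)
  ... (continuing to 27P)
  27P = O

ord(P) = 27


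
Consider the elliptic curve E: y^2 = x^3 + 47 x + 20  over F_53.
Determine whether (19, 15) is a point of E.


Check whether y^2 = x^3 + 47 x + 20 (mod 53) for (x, y) = (19, 15).
LHS: y^2 = 15^2 mod 53 = 13
RHS: x^3 + 47 x + 20 = 19^3 + 47*19 + 20 mod 53 = 34
LHS != RHS

No, not on the curve


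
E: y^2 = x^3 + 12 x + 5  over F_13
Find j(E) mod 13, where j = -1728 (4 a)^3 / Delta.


Delta = -16(4 a^3 + 27 b^2) mod 13 = 2
-1728 * (4 a)^3 = -1728 * (4*12)^3 mod 13 = 1
j = 1 * 2^(-1) mod 13 = 7

j = 7 (mod 13)


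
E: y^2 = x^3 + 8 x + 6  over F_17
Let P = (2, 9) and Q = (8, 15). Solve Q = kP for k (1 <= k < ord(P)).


Enumerate multiples of P until we hit Q = (8, 15):
  1P = (2, 9)
  2P = (5, 16)
  3P = (6, 10)
  4P = (8, 15)
Match found at i = 4.

k = 4


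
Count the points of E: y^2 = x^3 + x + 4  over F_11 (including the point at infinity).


For each x in F_11, count y with y^2 = x^3 + 1 x + 4 mod 11:
  x = 0: RHS = 4, y in [2, 9]  -> 2 point(s)
  x = 2: RHS = 3, y in [5, 6]  -> 2 point(s)
  x = 3: RHS = 1, y in [1, 10]  -> 2 point(s)
  x = 9: RHS = 5, y in [4, 7]  -> 2 point(s)
Affine points: 8. Add the point at infinity: total = 9.

#E(F_11) = 9


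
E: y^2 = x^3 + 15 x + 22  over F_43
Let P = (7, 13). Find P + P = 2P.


Doubling: s = (3 x1^2 + a) / (2 y1)
s = (3*7^2 + 15) / (2*13) mod 43 = 36
x3 = s^2 - 2 x1 mod 43 = 36^2 - 2*7 = 35
y3 = s (x1 - x3) - y1 mod 43 = 36 * (7 - 35) - 13 = 11

2P = (35, 11)


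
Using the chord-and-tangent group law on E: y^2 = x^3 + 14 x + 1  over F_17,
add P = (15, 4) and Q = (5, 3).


P != Q, so use the chord formula.
s = (y2 - y1) / (x2 - x1) = (16) / (7) mod 17 = 12
x3 = s^2 - x1 - x2 mod 17 = 12^2 - 15 - 5 = 5
y3 = s (x1 - x3) - y1 mod 17 = 12 * (15 - 5) - 4 = 14

P + Q = (5, 14)


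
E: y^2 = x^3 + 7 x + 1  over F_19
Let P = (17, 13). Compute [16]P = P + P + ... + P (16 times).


k = 16 = 10000_2 (binary, LSB first: 00001)
Double-and-add from P = (17, 13):
  bit 0 = 0: acc unchanged = O
  bit 1 = 0: acc unchanged = O
  bit 2 = 0: acc unchanged = O
  bit 3 = 0: acc unchanged = O
  bit 4 = 1: acc = O + (10, 11) = (10, 11)

16P = (10, 11)


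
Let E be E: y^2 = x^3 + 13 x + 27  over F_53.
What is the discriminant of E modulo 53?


4 a^3 + 27 b^2 = 4*13^3 + 27*27^2 = 8788 + 19683 = 28471
Delta = -16 * (28471) = -455536
Delta mod 53 = 52

Delta = 52 (mod 53)


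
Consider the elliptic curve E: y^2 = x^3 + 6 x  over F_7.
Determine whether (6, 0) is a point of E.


Check whether y^2 = x^3 + 6 x + 0 (mod 7) for (x, y) = (6, 0).
LHS: y^2 = 0^2 mod 7 = 0
RHS: x^3 + 6 x + 0 = 6^3 + 6*6 + 0 mod 7 = 0
LHS = RHS

Yes, on the curve


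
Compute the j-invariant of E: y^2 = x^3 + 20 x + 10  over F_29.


Delta = -16(4 a^3 + 27 b^2) mod 29 = 5
-1728 * (4 a)^3 = -1728 * (4*20)^3 mod 29 = 2
j = 2 * 5^(-1) mod 29 = 12

j = 12 (mod 29)


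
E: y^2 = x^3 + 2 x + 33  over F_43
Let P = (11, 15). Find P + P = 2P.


Doubling: s = (3 x1^2 + a) / (2 y1)
s = (3*11^2 + 2) / (2*15) mod 43 = 5
x3 = s^2 - 2 x1 mod 43 = 5^2 - 2*11 = 3
y3 = s (x1 - x3) - y1 mod 43 = 5 * (11 - 3) - 15 = 25

2P = (3, 25)


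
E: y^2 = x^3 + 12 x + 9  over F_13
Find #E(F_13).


For each x in F_13, count y with y^2 = x^3 + 12 x + 9 mod 13:
  x = 0: RHS = 9, y in [3, 10]  -> 2 point(s)
  x = 1: RHS = 9, y in [3, 10]  -> 2 point(s)
  x = 4: RHS = 4, y in [2, 11]  -> 2 point(s)
  x = 5: RHS = 12, y in [5, 8]  -> 2 point(s)
  x = 9: RHS = 1, y in [1, 12]  -> 2 point(s)
  x = 11: RHS = 3, y in [4, 9]  -> 2 point(s)
  x = 12: RHS = 9, y in [3, 10]  -> 2 point(s)
Affine points: 14. Add the point at infinity: total = 15.

#E(F_13) = 15


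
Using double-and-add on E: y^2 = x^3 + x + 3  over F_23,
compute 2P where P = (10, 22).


k = 2 = 10_2 (binary, LSB first: 01)
Double-and-add from P = (10, 22):
  bit 0 = 0: acc unchanged = O
  bit 1 = 1: acc = O + (4, 18) = (4, 18)

2P = (4, 18)


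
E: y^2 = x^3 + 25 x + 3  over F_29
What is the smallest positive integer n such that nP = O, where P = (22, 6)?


Compute successive multiples of P until we hit O:
  1P = (22, 6)
  2P = (10, 21)
  3P = (4, 15)
  4P = (25, 10)
  5P = (16, 2)
  6P = (14, 9)
  7P = (9, 0)
  8P = (14, 20)
  ... (continuing to 14P)
  14P = O

ord(P) = 14


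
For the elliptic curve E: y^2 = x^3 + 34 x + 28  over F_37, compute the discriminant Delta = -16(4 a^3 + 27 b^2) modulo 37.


4 a^3 + 27 b^2 = 4*34^3 + 27*28^2 = 157216 + 21168 = 178384
Delta = -16 * (178384) = -2854144
Delta mod 37 = 36

Delta = 36 (mod 37)


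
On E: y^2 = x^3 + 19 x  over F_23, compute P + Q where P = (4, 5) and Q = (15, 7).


P != Q, so use the chord formula.
s = (y2 - y1) / (x2 - x1) = (2) / (11) mod 23 = 19
x3 = s^2 - x1 - x2 mod 23 = 19^2 - 4 - 15 = 20
y3 = s (x1 - x3) - y1 mod 23 = 19 * (4 - 20) - 5 = 13

P + Q = (20, 13)


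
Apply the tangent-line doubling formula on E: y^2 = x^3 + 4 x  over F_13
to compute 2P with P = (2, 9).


Doubling: s = (3 x1^2 + a) / (2 y1)
s = (3*2^2 + 4) / (2*9) mod 13 = 11
x3 = s^2 - 2 x1 mod 13 = 11^2 - 2*2 = 0
y3 = s (x1 - x3) - y1 mod 13 = 11 * (2 - 0) - 9 = 0

2P = (0, 0)


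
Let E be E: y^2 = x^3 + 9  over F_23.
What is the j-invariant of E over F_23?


Delta = -16(4 a^3 + 27 b^2) mod 23 = 14
-1728 * (4 a)^3 = -1728 * (4*0)^3 mod 23 = 0
j = 0 * 14^(-1) mod 23 = 0

j = 0 (mod 23)


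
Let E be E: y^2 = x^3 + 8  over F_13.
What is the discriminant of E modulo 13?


4 a^3 + 27 b^2 = 4*0^3 + 27*8^2 = 0 + 1728 = 1728
Delta = -16 * (1728) = -27648
Delta mod 13 = 3

Delta = 3 (mod 13)


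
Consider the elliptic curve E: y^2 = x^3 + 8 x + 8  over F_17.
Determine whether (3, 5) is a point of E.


Check whether y^2 = x^3 + 8 x + 8 (mod 17) for (x, y) = (3, 5).
LHS: y^2 = 5^2 mod 17 = 8
RHS: x^3 + 8 x + 8 = 3^3 + 8*3 + 8 mod 17 = 8
LHS = RHS

Yes, on the curve


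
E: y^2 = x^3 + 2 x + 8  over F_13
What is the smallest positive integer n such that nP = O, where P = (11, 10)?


Compute successive multiples of P until we hit O:
  1P = (11, 10)
  2P = (8, 9)
  3P = (10, 12)
  4P = (9, 12)
  5P = (7, 12)
  6P = (5, 0)
  7P = (7, 1)
  8P = (9, 1)
  ... (continuing to 12P)
  12P = O

ord(P) = 12


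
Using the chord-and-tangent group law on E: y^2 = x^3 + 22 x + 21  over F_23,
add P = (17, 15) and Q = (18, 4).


P != Q, so use the chord formula.
s = (y2 - y1) / (x2 - x1) = (12) / (1) mod 23 = 12
x3 = s^2 - x1 - x2 mod 23 = 12^2 - 17 - 18 = 17
y3 = s (x1 - x3) - y1 mod 23 = 12 * (17 - 17) - 15 = 8

P + Q = (17, 8)


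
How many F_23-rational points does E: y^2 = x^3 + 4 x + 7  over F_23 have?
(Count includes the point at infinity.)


For each x in F_23, count y with y^2 = x^3 + 4 x + 7 mod 23:
  x = 1: RHS = 12, y in [9, 14]  -> 2 point(s)
  x = 2: RHS = 0, y in [0]  -> 1 point(s)
  x = 3: RHS = 0, y in [0]  -> 1 point(s)
  x = 4: RHS = 18, y in [8, 15]  -> 2 point(s)
  x = 9: RHS = 13, y in [6, 17]  -> 2 point(s)
  x = 10: RHS = 12, y in [9, 14]  -> 2 point(s)
  x = 11: RHS = 2, y in [5, 18]  -> 2 point(s)
  x = 12: RHS = 12, y in [9, 14]  -> 2 point(s)
  x = 13: RHS = 2, y in [5, 18]  -> 2 point(s)
  x = 14: RHS = 1, y in [1, 22]  -> 2 point(s)
  x = 16: RHS = 4, y in [2, 21]  -> 2 point(s)
  x = 18: RHS = 0, y in [0]  -> 1 point(s)
  x = 22: RHS = 2, y in [5, 18]  -> 2 point(s)
Affine points: 23. Add the point at infinity: total = 24.

#E(F_23) = 24


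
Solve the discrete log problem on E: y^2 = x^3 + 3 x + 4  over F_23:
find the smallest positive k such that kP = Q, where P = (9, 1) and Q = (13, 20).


Enumerate multiples of P until we hit Q = (13, 20):
  1P = (9, 1)
  2P = (0, 2)
  3P = (16, 10)
  4P = (2, 8)
  5P = (13, 3)
  6P = (7, 0)
  7P = (13, 20)
Match found at i = 7.

k = 7


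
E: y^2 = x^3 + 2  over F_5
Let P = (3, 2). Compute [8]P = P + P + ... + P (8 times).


k = 8 = 1000_2 (binary, LSB first: 0001)
Double-and-add from P = (3, 2):
  bit 0 = 0: acc unchanged = O
  bit 1 = 0: acc unchanged = O
  bit 2 = 0: acc unchanged = O
  bit 3 = 1: acc = O + (3, 3) = (3, 3)

8P = (3, 3)


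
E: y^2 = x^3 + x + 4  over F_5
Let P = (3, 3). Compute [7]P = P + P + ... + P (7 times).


k = 7 = 111_2 (binary, LSB first: 111)
Double-and-add from P = (3, 3):
  bit 0 = 1: acc = O + (3, 3) = (3, 3)
  bit 1 = 1: acc = (3, 3) + (3, 2) = O
  bit 2 = 1: acc = O + (3, 3) = (3, 3)

7P = (3, 3)


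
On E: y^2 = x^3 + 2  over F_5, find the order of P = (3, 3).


Compute successive multiples of P until we hit O:
  1P = (3, 3)
  2P = (3, 2)
  3P = O

ord(P) = 3


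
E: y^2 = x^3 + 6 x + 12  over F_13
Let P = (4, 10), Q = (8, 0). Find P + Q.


P != Q, so use the chord formula.
s = (y2 - y1) / (x2 - x1) = (3) / (4) mod 13 = 4
x3 = s^2 - x1 - x2 mod 13 = 4^2 - 4 - 8 = 4
y3 = s (x1 - x3) - y1 mod 13 = 4 * (4 - 4) - 10 = 3

P + Q = (4, 3)


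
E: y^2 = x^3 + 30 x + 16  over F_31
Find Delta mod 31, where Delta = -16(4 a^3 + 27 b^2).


4 a^3 + 27 b^2 = 4*30^3 + 27*16^2 = 108000 + 6912 = 114912
Delta = -16 * (114912) = -1838592
Delta mod 31 = 18

Delta = 18 (mod 31)


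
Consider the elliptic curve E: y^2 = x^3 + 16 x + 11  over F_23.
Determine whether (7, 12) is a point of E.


Check whether y^2 = x^3 + 16 x + 11 (mod 23) for (x, y) = (7, 12).
LHS: y^2 = 12^2 mod 23 = 6
RHS: x^3 + 16 x + 11 = 7^3 + 16*7 + 11 mod 23 = 6
LHS = RHS

Yes, on the curve


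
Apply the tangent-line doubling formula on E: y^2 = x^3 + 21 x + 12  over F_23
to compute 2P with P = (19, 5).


Doubling: s = (3 x1^2 + a) / (2 y1)
s = (3*19^2 + 21) / (2*5) mod 23 = 0
x3 = s^2 - 2 x1 mod 23 = 0^2 - 2*19 = 8
y3 = s (x1 - x3) - y1 mod 23 = 0 * (19 - 8) - 5 = 18

2P = (8, 18)


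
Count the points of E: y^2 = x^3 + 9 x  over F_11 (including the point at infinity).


For each x in F_11, count y with y^2 = x^3 + 9 x + 0 mod 11:
  x = 0: RHS = 0, y in [0]  -> 1 point(s)
  x = 2: RHS = 4, y in [2, 9]  -> 2 point(s)
  x = 4: RHS = 1, y in [1, 10]  -> 2 point(s)
  x = 5: RHS = 5, y in [4, 7]  -> 2 point(s)
  x = 8: RHS = 1, y in [1, 10]  -> 2 point(s)
  x = 10: RHS = 1, y in [1, 10]  -> 2 point(s)
Affine points: 11. Add the point at infinity: total = 12.

#E(F_11) = 12


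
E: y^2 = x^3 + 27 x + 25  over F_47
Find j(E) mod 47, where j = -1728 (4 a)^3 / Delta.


Delta = -16(4 a^3 + 27 b^2) mod 47 = 44
-1728 * (4 a)^3 = -1728 * (4*27)^3 mod 47 = 10
j = 10 * 44^(-1) mod 47 = 28

j = 28 (mod 47)


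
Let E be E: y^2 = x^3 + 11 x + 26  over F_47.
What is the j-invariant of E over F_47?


Delta = -16(4 a^3 + 27 b^2) mod 47 = 6
-1728 * (4 a)^3 = -1728 * (4*11)^3 mod 47 = 32
j = 32 * 6^(-1) mod 47 = 21

j = 21 (mod 47)


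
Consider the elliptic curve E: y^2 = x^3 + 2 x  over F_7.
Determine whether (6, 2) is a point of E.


Check whether y^2 = x^3 + 2 x + 0 (mod 7) for (x, y) = (6, 2).
LHS: y^2 = 2^2 mod 7 = 4
RHS: x^3 + 2 x + 0 = 6^3 + 2*6 + 0 mod 7 = 4
LHS = RHS

Yes, on the curve


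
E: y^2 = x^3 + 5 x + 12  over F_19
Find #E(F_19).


For each x in F_19, count y with y^2 = x^3 + 5 x + 12 mod 19:
  x = 2: RHS = 11, y in [7, 12]  -> 2 point(s)
  x = 3: RHS = 16, y in [4, 15]  -> 2 point(s)
  x = 4: RHS = 1, y in [1, 18]  -> 2 point(s)
  x = 6: RHS = 11, y in [7, 12]  -> 2 point(s)
  x = 9: RHS = 7, y in [8, 11]  -> 2 point(s)
  x = 10: RHS = 17, y in [6, 13]  -> 2 point(s)
  x = 11: RHS = 11, y in [7, 12]  -> 2 point(s)
  x = 15: RHS = 4, y in [2, 17]  -> 2 point(s)
  x = 18: RHS = 6, y in [5, 14]  -> 2 point(s)
Affine points: 18. Add the point at infinity: total = 19.

#E(F_19) = 19


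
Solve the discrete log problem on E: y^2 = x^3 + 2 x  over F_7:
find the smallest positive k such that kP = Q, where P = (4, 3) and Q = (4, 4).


Enumerate multiples of P until we hit Q = (4, 4):
  1P = (4, 3)
  2P = (0, 0)
  3P = (4, 4)
Match found at i = 3.

k = 3


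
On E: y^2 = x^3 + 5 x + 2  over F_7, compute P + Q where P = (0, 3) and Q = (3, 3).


P != Q, so use the chord formula.
s = (y2 - y1) / (x2 - x1) = (0) / (3) mod 7 = 0
x3 = s^2 - x1 - x2 mod 7 = 0^2 - 0 - 3 = 4
y3 = s (x1 - x3) - y1 mod 7 = 0 * (0 - 4) - 3 = 4

P + Q = (4, 4)


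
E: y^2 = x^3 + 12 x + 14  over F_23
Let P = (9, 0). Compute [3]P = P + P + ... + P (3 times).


k = 3 = 11_2 (binary, LSB first: 11)
Double-and-add from P = (9, 0):
  bit 0 = 1: acc = O + (9, 0) = (9, 0)
  bit 1 = 1: acc = (9, 0) + O = (9, 0)

3P = (9, 0)


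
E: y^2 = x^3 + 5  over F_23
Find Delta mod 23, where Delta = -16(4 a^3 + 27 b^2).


4 a^3 + 27 b^2 = 4*0^3 + 27*5^2 = 0 + 675 = 675
Delta = -16 * (675) = -10800
Delta mod 23 = 10

Delta = 10 (mod 23)


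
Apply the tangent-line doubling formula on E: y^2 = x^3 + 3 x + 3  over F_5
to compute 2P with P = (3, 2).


Doubling: s = (3 x1^2 + a) / (2 y1)
s = (3*3^2 + 3) / (2*2) mod 5 = 0
x3 = s^2 - 2 x1 mod 5 = 0^2 - 2*3 = 4
y3 = s (x1 - x3) - y1 mod 5 = 0 * (3 - 4) - 2 = 3

2P = (4, 3)


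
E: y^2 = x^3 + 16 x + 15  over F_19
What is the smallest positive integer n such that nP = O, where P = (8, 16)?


Compute successive multiples of P until we hit O:
  1P = (8, 16)
  2P = (12, 15)
  3P = (5, 7)
  4P = (15, 1)
  5P = (13, 11)
  6P = (18, 13)
  7P = (10, 15)
  8P = (6, 2)
  ... (continuing to 22P)
  22P = O

ord(P) = 22


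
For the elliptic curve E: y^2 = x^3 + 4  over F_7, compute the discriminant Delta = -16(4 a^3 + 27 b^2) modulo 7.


4 a^3 + 27 b^2 = 4*0^3 + 27*4^2 = 0 + 432 = 432
Delta = -16 * (432) = -6912
Delta mod 7 = 4

Delta = 4 (mod 7)


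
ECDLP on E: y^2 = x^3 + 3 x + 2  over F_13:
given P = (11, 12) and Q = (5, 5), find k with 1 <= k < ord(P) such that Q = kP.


Enumerate multiples of P until we hit Q = (5, 5):
  1P = (11, 12)
  2P = (5, 8)
  3P = (9, 11)
  4P = (3, 5)
  5P = (2, 4)
  6P = (4, 0)
  7P = (2, 9)
  8P = (3, 8)
  9P = (9, 2)
  10P = (5, 5)
Match found at i = 10.

k = 10


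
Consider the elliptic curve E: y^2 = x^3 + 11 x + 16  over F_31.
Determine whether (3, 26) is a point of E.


Check whether y^2 = x^3 + 11 x + 16 (mod 31) for (x, y) = (3, 26).
LHS: y^2 = 26^2 mod 31 = 25
RHS: x^3 + 11 x + 16 = 3^3 + 11*3 + 16 mod 31 = 14
LHS != RHS

No, not on the curve


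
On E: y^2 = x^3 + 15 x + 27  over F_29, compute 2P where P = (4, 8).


Doubling: s = (3 x1^2 + a) / (2 y1)
s = (3*4^2 + 15) / (2*8) mod 29 = 13
x3 = s^2 - 2 x1 mod 29 = 13^2 - 2*4 = 16
y3 = s (x1 - x3) - y1 mod 29 = 13 * (4 - 16) - 8 = 10

2P = (16, 10)


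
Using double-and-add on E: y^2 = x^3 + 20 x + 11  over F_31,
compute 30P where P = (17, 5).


k = 30 = 11110_2 (binary, LSB first: 01111)
Double-and-add from P = (17, 5):
  bit 0 = 0: acc unchanged = O
  bit 1 = 1: acc = O + (22, 1) = (22, 1)
  bit 2 = 1: acc = (22, 1) + (20, 14) = (8, 1)
  bit 3 = 1: acc = (8, 1) + (1, 30) = (5, 22)
  bit 4 = 1: acc = (5, 22) + (14, 11) = (20, 17)

30P = (20, 17)


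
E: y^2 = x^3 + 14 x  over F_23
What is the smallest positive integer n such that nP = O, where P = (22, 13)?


Compute successive multiples of P until we hit O:
  1P = (22, 13)
  2P = (6, 1)
  3P = (20, 0)
  4P = (6, 22)
  5P = (22, 10)
  6P = O

ord(P) = 6


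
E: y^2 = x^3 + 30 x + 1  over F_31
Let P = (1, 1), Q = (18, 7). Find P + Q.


P != Q, so use the chord formula.
s = (y2 - y1) / (x2 - x1) = (6) / (17) mod 31 = 4
x3 = s^2 - x1 - x2 mod 31 = 4^2 - 1 - 18 = 28
y3 = s (x1 - x3) - y1 mod 31 = 4 * (1 - 28) - 1 = 15

P + Q = (28, 15)


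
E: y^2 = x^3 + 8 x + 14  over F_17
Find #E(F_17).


For each x in F_17, count y with y^2 = x^3 + 8 x + 14 mod 17:
  x = 2: RHS = 4, y in [2, 15]  -> 2 point(s)
  x = 4: RHS = 8, y in [5, 12]  -> 2 point(s)
  x = 5: RHS = 9, y in [3, 14]  -> 2 point(s)
  x = 9: RHS = 16, y in [4, 13]  -> 2 point(s)
  x = 12: RHS = 2, y in [6, 11]  -> 2 point(s)
Affine points: 10. Add the point at infinity: total = 11.

#E(F_17) = 11


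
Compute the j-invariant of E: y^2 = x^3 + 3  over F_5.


Delta = -16(4 a^3 + 27 b^2) mod 5 = 2
-1728 * (4 a)^3 = -1728 * (4*0)^3 mod 5 = 0
j = 0 * 2^(-1) mod 5 = 0

j = 0 (mod 5)


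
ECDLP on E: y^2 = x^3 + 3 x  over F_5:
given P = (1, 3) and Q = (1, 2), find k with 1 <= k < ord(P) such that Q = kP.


Enumerate multiples of P until we hit Q = (1, 2):
  1P = (1, 3)
  2P = (4, 4)
  3P = (4, 1)
  4P = (1, 2)
Match found at i = 4.

k = 4


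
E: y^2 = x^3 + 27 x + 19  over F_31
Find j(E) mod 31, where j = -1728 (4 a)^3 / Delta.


Delta = -16(4 a^3 + 27 b^2) mod 31 = 13
-1728 * (4 a)^3 = -1728 * (4*27)^3 mod 31 = 30
j = 30 * 13^(-1) mod 31 = 19

j = 19 (mod 31)


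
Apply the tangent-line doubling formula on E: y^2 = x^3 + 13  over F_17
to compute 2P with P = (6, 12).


Doubling: s = (3 x1^2 + a) / (2 y1)
s = (3*6^2 + 0) / (2*12) mod 17 = 13
x3 = s^2 - 2 x1 mod 17 = 13^2 - 2*6 = 4
y3 = s (x1 - x3) - y1 mod 17 = 13 * (6 - 4) - 12 = 14

2P = (4, 14)


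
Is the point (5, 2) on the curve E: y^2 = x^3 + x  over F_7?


Check whether y^2 = x^3 + 1 x + 0 (mod 7) for (x, y) = (5, 2).
LHS: y^2 = 2^2 mod 7 = 4
RHS: x^3 + 1 x + 0 = 5^3 + 1*5 + 0 mod 7 = 4
LHS = RHS

Yes, on the curve


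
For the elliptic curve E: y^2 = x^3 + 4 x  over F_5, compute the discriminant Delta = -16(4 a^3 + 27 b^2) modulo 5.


4 a^3 + 27 b^2 = 4*4^3 + 27*0^2 = 256 + 0 = 256
Delta = -16 * (256) = -4096
Delta mod 5 = 4

Delta = 4 (mod 5)


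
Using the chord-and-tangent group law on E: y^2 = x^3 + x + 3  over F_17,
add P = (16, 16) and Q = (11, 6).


P != Q, so use the chord formula.
s = (y2 - y1) / (x2 - x1) = (7) / (12) mod 17 = 2
x3 = s^2 - x1 - x2 mod 17 = 2^2 - 16 - 11 = 11
y3 = s (x1 - x3) - y1 mod 17 = 2 * (16 - 11) - 16 = 11

P + Q = (11, 11)


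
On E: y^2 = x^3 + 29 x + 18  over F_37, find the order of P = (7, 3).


Compute successive multiples of P until we hit O:
  1P = (7, 3)
  2P = (16, 29)
  3P = (26, 12)
  4P = (32, 28)
  5P = (36, 5)
  6P = (1, 14)
  7P = (19, 19)
  8P = (21, 3)
  ... (continuing to 35P)
  35P = O

ord(P) = 35


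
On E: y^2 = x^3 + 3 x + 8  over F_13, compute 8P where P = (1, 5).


k = 8 = 1000_2 (binary, LSB first: 0001)
Double-and-add from P = (1, 5):
  bit 0 = 0: acc unchanged = O
  bit 1 = 0: acc unchanged = O
  bit 2 = 0: acc unchanged = O
  bit 3 = 1: acc = O + (1, 8) = (1, 8)

8P = (1, 8)


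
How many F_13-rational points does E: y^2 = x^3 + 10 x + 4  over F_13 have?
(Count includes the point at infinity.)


For each x in F_13, count y with y^2 = x^3 + 10 x + 4 mod 13:
  x = 0: RHS = 4, y in [2, 11]  -> 2 point(s)
  x = 3: RHS = 9, y in [3, 10]  -> 2 point(s)
  x = 4: RHS = 4, y in [2, 11]  -> 2 point(s)
  x = 5: RHS = 10, y in [6, 7]  -> 2 point(s)
  x = 7: RHS = 1, y in [1, 12]  -> 2 point(s)
  x = 9: RHS = 4, y in [2, 11]  -> 2 point(s)
  x = 10: RHS = 12, y in [5, 8]  -> 2 point(s)
Affine points: 14. Add the point at infinity: total = 15.

#E(F_13) = 15


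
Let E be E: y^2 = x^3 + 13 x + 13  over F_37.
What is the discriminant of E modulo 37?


4 a^3 + 27 b^2 = 4*13^3 + 27*13^2 = 8788 + 4563 = 13351
Delta = -16 * (13351) = -213616
Delta mod 37 = 22

Delta = 22 (mod 37)


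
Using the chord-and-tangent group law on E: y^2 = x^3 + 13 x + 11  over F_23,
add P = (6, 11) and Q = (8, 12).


P != Q, so use the chord formula.
s = (y2 - y1) / (x2 - x1) = (1) / (2) mod 23 = 12
x3 = s^2 - x1 - x2 mod 23 = 12^2 - 6 - 8 = 15
y3 = s (x1 - x3) - y1 mod 23 = 12 * (6 - 15) - 11 = 19

P + Q = (15, 19)


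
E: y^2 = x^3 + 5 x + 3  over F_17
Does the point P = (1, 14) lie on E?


Check whether y^2 = x^3 + 5 x + 3 (mod 17) for (x, y) = (1, 14).
LHS: y^2 = 14^2 mod 17 = 9
RHS: x^3 + 5 x + 3 = 1^3 + 5*1 + 3 mod 17 = 9
LHS = RHS

Yes, on the curve


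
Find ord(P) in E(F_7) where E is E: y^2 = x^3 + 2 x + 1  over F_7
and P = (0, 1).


Compute successive multiples of P until we hit O:
  1P = (0, 1)
  2P = (1, 5)
  3P = (1, 2)
  4P = (0, 6)
  5P = O

ord(P) = 5


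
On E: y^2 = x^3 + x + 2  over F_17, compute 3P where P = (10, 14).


k = 3 = 11_2 (binary, LSB first: 11)
Double-and-add from P = (10, 14):
  bit 0 = 1: acc = O + (10, 14) = (10, 14)
  bit 1 = 1: acc = (10, 14) + (1, 2) = (4, 11)

3P = (4, 11)


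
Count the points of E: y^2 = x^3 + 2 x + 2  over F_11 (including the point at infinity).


For each x in F_11, count y with y^2 = x^3 + 2 x + 2 mod 11:
  x = 1: RHS = 5, y in [4, 7]  -> 2 point(s)
  x = 2: RHS = 3, y in [5, 6]  -> 2 point(s)
  x = 5: RHS = 5, y in [4, 7]  -> 2 point(s)
  x = 9: RHS = 1, y in [1, 10]  -> 2 point(s)
Affine points: 8. Add the point at infinity: total = 9.

#E(F_11) = 9


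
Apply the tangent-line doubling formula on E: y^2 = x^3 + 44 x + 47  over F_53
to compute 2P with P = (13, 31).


Doubling: s = (3 x1^2 + a) / (2 y1)
s = (3*13^2 + 44) / (2*31) mod 53 = 20
x3 = s^2 - 2 x1 mod 53 = 20^2 - 2*13 = 3
y3 = s (x1 - x3) - y1 mod 53 = 20 * (13 - 3) - 31 = 10

2P = (3, 10)


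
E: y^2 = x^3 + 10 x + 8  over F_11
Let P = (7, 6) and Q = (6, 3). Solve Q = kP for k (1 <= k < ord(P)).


Enumerate multiples of P until we hit Q = (6, 3):
  1P = (7, 6)
  2P = (6, 8)
  3P = (2, 6)
  4P = (2, 5)
  5P = (6, 3)
Match found at i = 5.

k = 5


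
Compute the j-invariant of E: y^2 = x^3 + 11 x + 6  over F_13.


Delta = -16(4 a^3 + 27 b^2) mod 13 = 1
-1728 * (4 a)^3 = -1728 * (4*11)^3 mod 13 = 8
j = 8 * 1^(-1) mod 13 = 8

j = 8 (mod 13)


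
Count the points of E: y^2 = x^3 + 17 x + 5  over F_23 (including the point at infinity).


For each x in F_23, count y with y^2 = x^3 + 17 x + 5 mod 23:
  x = 1: RHS = 0, y in [0]  -> 1 point(s)
  x = 2: RHS = 1, y in [1, 22]  -> 2 point(s)
  x = 5: RHS = 8, y in [10, 13]  -> 2 point(s)
  x = 6: RHS = 1, y in [1, 22]  -> 2 point(s)
  x = 8: RHS = 9, y in [3, 20]  -> 2 point(s)
  x = 9: RHS = 13, y in [6, 17]  -> 2 point(s)
  x = 10: RHS = 2, y in [5, 18]  -> 2 point(s)
  x = 13: RHS = 8, y in [10, 13]  -> 2 point(s)
  x = 15: RHS = 1, y in [1, 22]  -> 2 point(s)
  x = 16: RHS = 3, y in [7, 16]  -> 2 point(s)
  x = 17: RHS = 9, y in [3, 20]  -> 2 point(s)
  x = 18: RHS = 2, y in [5, 18]  -> 2 point(s)
  x = 21: RHS = 9, y in [3, 20]  -> 2 point(s)
Affine points: 25. Add the point at infinity: total = 26.

#E(F_23) = 26


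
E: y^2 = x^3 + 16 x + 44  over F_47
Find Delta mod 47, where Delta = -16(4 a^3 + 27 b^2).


4 a^3 + 27 b^2 = 4*16^3 + 27*44^2 = 16384 + 52272 = 68656
Delta = -16 * (68656) = -1098496
Delta mod 47 = 35

Delta = 35 (mod 47)


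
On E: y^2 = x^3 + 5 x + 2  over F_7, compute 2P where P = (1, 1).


Doubling: s = (3 x1^2 + a) / (2 y1)
s = (3*1^2 + 5) / (2*1) mod 7 = 4
x3 = s^2 - 2 x1 mod 7 = 4^2 - 2*1 = 0
y3 = s (x1 - x3) - y1 mod 7 = 4 * (1 - 0) - 1 = 3

2P = (0, 3)


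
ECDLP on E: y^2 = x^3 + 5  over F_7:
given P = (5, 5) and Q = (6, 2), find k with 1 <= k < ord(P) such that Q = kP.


Enumerate multiples of P until we hit Q = (6, 2):
  1P = (5, 5)
  2P = (6, 5)
  3P = (3, 2)
  4P = (3, 5)
  5P = (6, 2)
Match found at i = 5.

k = 5


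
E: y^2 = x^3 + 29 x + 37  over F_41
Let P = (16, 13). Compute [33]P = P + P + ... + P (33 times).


k = 33 = 100001_2 (binary, LSB first: 100001)
Double-and-add from P = (16, 13):
  bit 0 = 1: acc = O + (16, 13) = (16, 13)
  bit 1 = 0: acc unchanged = (16, 13)
  bit 2 = 0: acc unchanged = (16, 13)
  bit 3 = 0: acc unchanged = (16, 13)
  bit 4 = 0: acc unchanged = (16, 13)
  bit 5 = 1: acc = (16, 13) + (32, 20) = (2, 29)

33P = (2, 29)


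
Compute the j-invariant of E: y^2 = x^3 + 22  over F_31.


Delta = -16(4 a^3 + 27 b^2) mod 31 = 7
-1728 * (4 a)^3 = -1728 * (4*0)^3 mod 31 = 0
j = 0 * 7^(-1) mod 31 = 0

j = 0 (mod 31)


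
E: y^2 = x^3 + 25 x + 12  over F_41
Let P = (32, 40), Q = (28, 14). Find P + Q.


P != Q, so use the chord formula.
s = (y2 - y1) / (x2 - x1) = (15) / (37) mod 41 = 27
x3 = s^2 - x1 - x2 mod 41 = 27^2 - 32 - 28 = 13
y3 = s (x1 - x3) - y1 mod 41 = 27 * (32 - 13) - 40 = 22

P + Q = (13, 22)


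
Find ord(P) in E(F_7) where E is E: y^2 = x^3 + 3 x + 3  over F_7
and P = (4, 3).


Compute successive multiples of P until we hit O:
  1P = (4, 3)
  2P = (3, 2)
  3P = (1, 0)
  4P = (3, 5)
  5P = (4, 4)
  6P = O

ord(P) = 6


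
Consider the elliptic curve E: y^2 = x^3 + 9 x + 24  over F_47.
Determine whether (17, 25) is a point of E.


Check whether y^2 = x^3 + 9 x + 24 (mod 47) for (x, y) = (17, 25).
LHS: y^2 = 25^2 mod 47 = 14
RHS: x^3 + 9 x + 24 = 17^3 + 9*17 + 24 mod 47 = 14
LHS = RHS

Yes, on the curve


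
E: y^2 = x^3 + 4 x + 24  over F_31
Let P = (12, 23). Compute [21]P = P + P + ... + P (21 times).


k = 21 = 10101_2 (binary, LSB first: 10101)
Double-and-add from P = (12, 23):
  bit 0 = 1: acc = O + (12, 23) = (12, 23)
  bit 1 = 0: acc unchanged = (12, 23)
  bit 2 = 1: acc = (12, 23) + (24, 26) = (28, 4)
  bit 3 = 0: acc unchanged = (28, 4)
  bit 4 = 1: acc = (28, 4) + (25, 30) = (29, 15)

21P = (29, 15)


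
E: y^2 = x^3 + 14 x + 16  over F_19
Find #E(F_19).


For each x in F_19, count y with y^2 = x^3 + 14 x + 16 mod 19:
  x = 0: RHS = 16, y in [4, 15]  -> 2 point(s)
  x = 3: RHS = 9, y in [3, 16]  -> 2 point(s)
  x = 7: RHS = 1, y in [1, 18]  -> 2 point(s)
  x = 9: RHS = 16, y in [4, 15]  -> 2 point(s)
  x = 10: RHS = 16, y in [4, 15]  -> 2 point(s)
  x = 11: RHS = 0, y in [0]  -> 1 point(s)
  x = 13: RHS = 1, y in [1, 18]  -> 2 point(s)
  x = 14: RHS = 11, y in [7, 12]  -> 2 point(s)
  x = 16: RHS = 4, y in [2, 17]  -> 2 point(s)
  x = 18: RHS = 1, y in [1, 18]  -> 2 point(s)
Affine points: 19. Add the point at infinity: total = 20.

#E(F_19) = 20


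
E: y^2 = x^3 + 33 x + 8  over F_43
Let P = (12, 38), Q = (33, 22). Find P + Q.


P != Q, so use the chord formula.
s = (y2 - y1) / (x2 - x1) = (27) / (21) mod 43 = 32
x3 = s^2 - x1 - x2 mod 43 = 32^2 - 12 - 33 = 33
y3 = s (x1 - x3) - y1 mod 43 = 32 * (12 - 33) - 38 = 21

P + Q = (33, 21)


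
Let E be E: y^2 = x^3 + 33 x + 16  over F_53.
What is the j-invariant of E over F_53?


Delta = -16(4 a^3 + 27 b^2) mod 53 = 39
-1728 * (4 a)^3 = -1728 * (4*33)^3 mod 53 = 4
j = 4 * 39^(-1) mod 53 = 30

j = 30 (mod 53)


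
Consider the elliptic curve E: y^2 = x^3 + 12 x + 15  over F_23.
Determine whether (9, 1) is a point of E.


Check whether y^2 = x^3 + 12 x + 15 (mod 23) for (x, y) = (9, 1).
LHS: y^2 = 1^2 mod 23 = 1
RHS: x^3 + 12 x + 15 = 9^3 + 12*9 + 15 mod 23 = 1
LHS = RHS

Yes, on the curve


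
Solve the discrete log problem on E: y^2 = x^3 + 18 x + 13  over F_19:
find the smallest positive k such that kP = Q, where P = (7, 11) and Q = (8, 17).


Enumerate multiples of P until we hit Q = (8, 17):
  1P = (7, 11)
  2P = (9, 12)
  3P = (8, 17)
Match found at i = 3.

k = 3


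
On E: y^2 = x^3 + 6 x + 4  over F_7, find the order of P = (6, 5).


Compute successive multiples of P until we hit O:
  1P = (6, 5)
  2P = (4, 1)
  3P = (1, 5)
  4P = (0, 2)
  5P = (3, 0)
  6P = (0, 5)
  7P = (1, 2)
  8P = (4, 6)
  ... (continuing to 10P)
  10P = O

ord(P) = 10


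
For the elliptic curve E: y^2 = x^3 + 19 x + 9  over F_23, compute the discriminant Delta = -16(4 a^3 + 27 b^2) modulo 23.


4 a^3 + 27 b^2 = 4*19^3 + 27*9^2 = 27436 + 2187 = 29623
Delta = -16 * (29623) = -473968
Delta mod 23 = 16

Delta = 16 (mod 23)


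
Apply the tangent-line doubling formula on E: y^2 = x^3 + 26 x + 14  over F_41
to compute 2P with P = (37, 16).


Doubling: s = (3 x1^2 + a) / (2 y1)
s = (3*37^2 + 26) / (2*16) mod 41 = 10
x3 = s^2 - 2 x1 mod 41 = 10^2 - 2*37 = 26
y3 = s (x1 - x3) - y1 mod 41 = 10 * (37 - 26) - 16 = 12

2P = (26, 12)


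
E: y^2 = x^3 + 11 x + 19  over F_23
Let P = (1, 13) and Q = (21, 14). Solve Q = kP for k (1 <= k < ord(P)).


Enumerate multiples of P until we hit Q = (21, 14):
  1P = (1, 13)
  2P = (7, 5)
  3P = (4, 14)
  4P = (13, 6)
  5P = (21, 14)
Match found at i = 5.

k = 5


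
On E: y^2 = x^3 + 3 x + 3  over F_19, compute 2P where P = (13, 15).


Doubling: s = (3 x1^2 + a) / (2 y1)
s = (3*13^2 + 3) / (2*15) mod 19 = 17
x3 = s^2 - 2 x1 mod 19 = 17^2 - 2*13 = 16
y3 = s (x1 - x3) - y1 mod 19 = 17 * (13 - 16) - 15 = 10

2P = (16, 10)


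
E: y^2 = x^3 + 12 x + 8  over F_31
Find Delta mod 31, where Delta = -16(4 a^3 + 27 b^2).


4 a^3 + 27 b^2 = 4*12^3 + 27*8^2 = 6912 + 1728 = 8640
Delta = -16 * (8640) = -138240
Delta mod 31 = 20

Delta = 20 (mod 31)


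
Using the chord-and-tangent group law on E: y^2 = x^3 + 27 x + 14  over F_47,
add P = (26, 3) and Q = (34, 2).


P != Q, so use the chord formula.
s = (y2 - y1) / (x2 - x1) = (46) / (8) mod 47 = 41
x3 = s^2 - x1 - x2 mod 47 = 41^2 - 26 - 34 = 23
y3 = s (x1 - x3) - y1 mod 47 = 41 * (26 - 23) - 3 = 26

P + Q = (23, 26)


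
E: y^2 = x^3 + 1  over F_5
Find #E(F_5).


For each x in F_5, count y with y^2 = x^3 + 0 x + 1 mod 5:
  x = 0: RHS = 1, y in [1, 4]  -> 2 point(s)
  x = 2: RHS = 4, y in [2, 3]  -> 2 point(s)
  x = 4: RHS = 0, y in [0]  -> 1 point(s)
Affine points: 5. Add the point at infinity: total = 6.

#E(F_5) = 6


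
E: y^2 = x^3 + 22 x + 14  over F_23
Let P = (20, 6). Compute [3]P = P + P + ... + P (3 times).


k = 3 = 11_2 (binary, LSB first: 11)
Double-and-add from P = (20, 6):
  bit 0 = 1: acc = O + (20, 6) = (20, 6)
  bit 1 = 1: acc = (20, 6) + (19, 0) = (20, 17)

3P = (20, 17)


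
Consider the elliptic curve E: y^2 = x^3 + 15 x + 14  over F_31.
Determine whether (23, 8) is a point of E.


Check whether y^2 = x^3 + 15 x + 14 (mod 31) for (x, y) = (23, 8).
LHS: y^2 = 8^2 mod 31 = 2
RHS: x^3 + 15 x + 14 = 23^3 + 15*23 + 14 mod 31 = 2
LHS = RHS

Yes, on the curve


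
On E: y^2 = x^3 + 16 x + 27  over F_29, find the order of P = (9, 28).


Compute successive multiples of P until we hit O:
  1P = (9, 28)
  2P = (12, 27)
  3P = (21, 5)
  4P = (21, 24)
  5P = (12, 2)
  6P = (9, 1)
  7P = O

ord(P) = 7


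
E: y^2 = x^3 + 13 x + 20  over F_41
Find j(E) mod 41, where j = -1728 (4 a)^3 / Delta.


Delta = -16(4 a^3 + 27 b^2) mod 41 = 37
-1728 * (4 a)^3 = -1728 * (4*13)^3 mod 41 = 9
j = 9 * 37^(-1) mod 41 = 8

j = 8 (mod 41)


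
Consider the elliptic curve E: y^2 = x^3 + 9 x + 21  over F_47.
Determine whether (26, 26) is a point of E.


Check whether y^2 = x^3 + 9 x + 21 (mod 47) for (x, y) = (26, 26).
LHS: y^2 = 26^2 mod 47 = 18
RHS: x^3 + 9 x + 21 = 26^3 + 9*26 + 21 mod 47 = 18
LHS = RHS

Yes, on the curve


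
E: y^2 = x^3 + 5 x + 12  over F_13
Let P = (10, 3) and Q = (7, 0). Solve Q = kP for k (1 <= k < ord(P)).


Enumerate multiples of P until we hit Q = (7, 0):
  1P = (10, 3)
  2P = (7, 0)
Match found at i = 2.

k = 2


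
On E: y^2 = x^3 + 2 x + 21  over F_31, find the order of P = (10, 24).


Compute successive multiples of P until we hit O:
  1P = (10, 24)
  2P = (5, 1)
  3P = (26, 14)
  4P = (23, 19)
  5P = (2, 23)
  6P = (4, 0)
  7P = (2, 8)
  8P = (23, 12)
  ... (continuing to 12P)
  12P = O

ord(P) = 12


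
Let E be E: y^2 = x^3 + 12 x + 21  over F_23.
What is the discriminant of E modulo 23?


4 a^3 + 27 b^2 = 4*12^3 + 27*21^2 = 6912 + 11907 = 18819
Delta = -16 * (18819) = -301104
Delta mod 23 = 12

Delta = 12 (mod 23)


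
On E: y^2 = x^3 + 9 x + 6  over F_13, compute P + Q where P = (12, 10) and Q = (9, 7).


P != Q, so use the chord formula.
s = (y2 - y1) / (x2 - x1) = (10) / (10) mod 13 = 1
x3 = s^2 - x1 - x2 mod 13 = 1^2 - 12 - 9 = 6
y3 = s (x1 - x3) - y1 mod 13 = 1 * (12 - 6) - 10 = 9

P + Q = (6, 9)


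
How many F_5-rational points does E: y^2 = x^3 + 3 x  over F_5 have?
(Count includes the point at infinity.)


For each x in F_5, count y with y^2 = x^3 + 3 x + 0 mod 5:
  x = 0: RHS = 0, y in [0]  -> 1 point(s)
  x = 1: RHS = 4, y in [2, 3]  -> 2 point(s)
  x = 2: RHS = 4, y in [2, 3]  -> 2 point(s)
  x = 3: RHS = 1, y in [1, 4]  -> 2 point(s)
  x = 4: RHS = 1, y in [1, 4]  -> 2 point(s)
Affine points: 9. Add the point at infinity: total = 10.

#E(F_5) = 10


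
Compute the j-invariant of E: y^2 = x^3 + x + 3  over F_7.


Delta = -16(4 a^3 + 27 b^2) mod 7 = 3
-1728 * (4 a)^3 = -1728 * (4*1)^3 mod 7 = 1
j = 1 * 3^(-1) mod 7 = 5

j = 5 (mod 7)


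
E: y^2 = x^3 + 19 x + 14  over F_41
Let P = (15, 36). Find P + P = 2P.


Doubling: s = (3 x1^2 + a) / (2 y1)
s = (3*15^2 + 19) / (2*36) mod 41 = 29
x3 = s^2 - 2 x1 mod 41 = 29^2 - 2*15 = 32
y3 = s (x1 - x3) - y1 mod 41 = 29 * (15 - 32) - 36 = 4

2P = (32, 4)


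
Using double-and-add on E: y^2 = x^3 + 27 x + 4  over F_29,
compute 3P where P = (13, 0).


k = 3 = 11_2 (binary, LSB first: 11)
Double-and-add from P = (13, 0):
  bit 0 = 1: acc = O + (13, 0) = (13, 0)
  bit 1 = 1: acc = (13, 0) + O = (13, 0)

3P = (13, 0)


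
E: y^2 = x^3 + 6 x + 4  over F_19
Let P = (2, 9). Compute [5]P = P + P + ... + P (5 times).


k = 5 = 101_2 (binary, LSB first: 101)
Double-and-add from P = (2, 9):
  bit 0 = 1: acc = O + (2, 9) = (2, 9)
  bit 1 = 0: acc unchanged = (2, 9)
  bit 2 = 1: acc = (2, 9) + (15, 7) = (0, 17)

5P = (0, 17)


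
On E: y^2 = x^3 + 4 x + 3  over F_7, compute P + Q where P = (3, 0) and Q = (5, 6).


P != Q, so use the chord formula.
s = (y2 - y1) / (x2 - x1) = (6) / (2) mod 7 = 3
x3 = s^2 - x1 - x2 mod 7 = 3^2 - 3 - 5 = 1
y3 = s (x1 - x3) - y1 mod 7 = 3 * (3 - 1) - 0 = 6

P + Q = (1, 6)
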